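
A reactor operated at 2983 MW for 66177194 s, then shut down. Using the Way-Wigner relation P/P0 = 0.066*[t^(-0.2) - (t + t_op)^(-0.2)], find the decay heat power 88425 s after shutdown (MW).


P/P0 = 0.066 * [t^(-0.2) - (t + t_op)^(-0.2)]
P/P0 = 0.066 * [88425^(-0.2) - (88425 + 66177194)^(-0.2)]
P/P0 = 0.066 * [0.1024908 - 0.02727359] = 0.004964336
P = 2983 * 0.004964336 = 14.809 MW

14.809


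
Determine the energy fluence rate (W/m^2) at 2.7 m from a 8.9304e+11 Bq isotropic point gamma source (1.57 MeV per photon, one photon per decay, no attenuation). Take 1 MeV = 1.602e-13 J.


psi = A * E * 1.602e-13 / (4*pi*r^2)
psi = 8.9304e+11 * 1.57 * 1.602e-13 / (4*pi*2.7^2)
psi = 0.0024519 W/m^2

0.0024519


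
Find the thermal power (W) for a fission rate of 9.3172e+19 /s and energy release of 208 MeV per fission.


P = fission_rate * E_MeV * 1.602e-13
P = 9.3172e+19 * 208 * 1.602e-13
P = 3.1046e+09 W

3.1046e+09


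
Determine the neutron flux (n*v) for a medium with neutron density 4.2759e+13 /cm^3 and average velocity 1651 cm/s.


phi = n * v
phi = 4.2759e+13 * 1651
phi = 7.0595e+16 /cm^2/s

7.0595e+16


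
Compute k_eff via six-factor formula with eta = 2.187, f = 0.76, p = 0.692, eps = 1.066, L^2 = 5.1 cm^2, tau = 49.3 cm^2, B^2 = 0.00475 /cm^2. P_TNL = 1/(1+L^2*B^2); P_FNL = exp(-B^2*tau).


k_inf = eta*f*p*eps = 2.187*0.76*0.692*1.066 = 1.226099
P_TNL = 1/(1 + L^2*B^2) = 1/(1 + 5.1*0.00475) = 0.9763480
P_FNL = exp(-B^2*tau) = exp(-0.00475*49.3) = 0.7912233
k_eff = k_inf * P_TNL * P_FNL = 1.226099 * 0.9763480 * 0.7912233
k_eff = 0.94717

0.94717


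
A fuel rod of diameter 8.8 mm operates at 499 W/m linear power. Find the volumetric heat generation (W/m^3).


r = D / 2 / 1000 = 8.8 / 2 / 1000 = 0.0044 m
q''' = q' / (pi * r^2)
q''' = 499 / (pi * 0.0044^2)
q''' = 8.2044e+06 W/m^3

8.2044e+06


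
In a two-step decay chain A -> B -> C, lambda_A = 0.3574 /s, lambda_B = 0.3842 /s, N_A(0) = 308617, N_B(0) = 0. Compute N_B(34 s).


N_B(t) = lambda_A * N_A0 / (lambda_B - lambda_A) * [exp(-lambda_A*t) - exp(-lambda_B*t)]
exp(-0.3574*34) = 5.279918e-06; exp(-0.3842*34) = 2.122746e-06
N_B = 0.3574 * 308617 / (0.3842 - 0.3574) * (5.279918e-06 - 2.122746e-06)
N_B = 12.994

12.994


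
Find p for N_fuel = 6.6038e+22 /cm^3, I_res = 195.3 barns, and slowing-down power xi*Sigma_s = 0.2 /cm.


p = exp(-N * I * 1e-24 / (xi*Sigma_s))
p = exp(-6.6038e+22 * 195.3 * 1e-24 / 0.2)
p = 9.8637e-29

9.8637e-29


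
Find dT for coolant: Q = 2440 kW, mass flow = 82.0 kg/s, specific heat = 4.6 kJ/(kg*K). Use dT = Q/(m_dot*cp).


dT = Q / (m_dot * cp)
dT = 2440 / (82.0 * 4.6)
dT = 6.4687 C

6.4687


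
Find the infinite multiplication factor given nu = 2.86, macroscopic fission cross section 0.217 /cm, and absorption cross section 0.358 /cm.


k_inf = nu * Sigma_f / Sigma_a
k_inf = 2.86 * 0.217 / 0.358
k_inf = 1.7336

1.7336


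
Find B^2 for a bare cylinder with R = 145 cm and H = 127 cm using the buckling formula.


B^2 = (2.405/R)^2 + (pi/H)^2
B^2 = (2.405/145)^2 + (pi/127)^2
B^2 = 8.8702e-04 /cm^2

8.8702e-04


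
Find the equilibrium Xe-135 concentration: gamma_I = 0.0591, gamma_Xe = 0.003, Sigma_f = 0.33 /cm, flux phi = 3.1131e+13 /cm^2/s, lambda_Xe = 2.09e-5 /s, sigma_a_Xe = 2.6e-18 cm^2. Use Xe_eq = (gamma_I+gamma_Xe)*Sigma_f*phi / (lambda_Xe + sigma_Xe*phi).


Xe_eq = (gamma_I + gamma_Xe) * Sigma_f * phi / (lambda_Xe + sigma_Xe * phi)
Numerator = (0.0591 + 0.003) * 0.33 * 3.1131e+13 = 6.379676e+11
Denominator = 2.09e-5 + 2.6e-18 * 3.1131e+13 = 1.018406e-04
Xe_eq = 6.379676e+11 / 1.018406e-04 = 6.2644e+15 /cm^3

6.2644e+15


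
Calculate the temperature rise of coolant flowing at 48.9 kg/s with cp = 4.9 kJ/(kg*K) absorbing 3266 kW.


dT = Q / (m_dot * cp)
dT = 3266 / (48.9 * 4.9)
dT = 13.630 C

13.630


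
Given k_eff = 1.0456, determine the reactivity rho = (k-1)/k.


rho = (k_eff - 1) / k_eff
rho = (1.0456 - 1) / 1.0456
rho = 0.043611

0.043611


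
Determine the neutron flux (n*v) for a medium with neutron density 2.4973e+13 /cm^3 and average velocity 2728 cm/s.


phi = n * v
phi = 2.4973e+13 * 2728
phi = 6.8126e+16 /cm^2/s

6.8126e+16


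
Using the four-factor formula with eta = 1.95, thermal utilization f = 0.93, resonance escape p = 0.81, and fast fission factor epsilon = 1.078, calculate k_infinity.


k_inf = eta * f * p * epsilon
k_inf = 1.95 * 0.93 * 0.81 * 1.078
k_inf = 1.5835

1.5835


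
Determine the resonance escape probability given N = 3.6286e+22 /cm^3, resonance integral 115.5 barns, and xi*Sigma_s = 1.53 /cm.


p = exp(-N * I * 1e-24 / (xi*Sigma_s))
p = exp(-3.6286e+22 * 115.5 * 1e-24 / 1.53)
p = 0.064620

0.064620


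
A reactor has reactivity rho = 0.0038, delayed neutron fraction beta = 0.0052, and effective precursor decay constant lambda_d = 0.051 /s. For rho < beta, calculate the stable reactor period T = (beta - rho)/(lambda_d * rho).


T = (beta - rho) / (lambda_d * rho)
T = (0.0052 - 0.0038) / (0.051 * 0.0038)
T = 7.2239 s

7.2239


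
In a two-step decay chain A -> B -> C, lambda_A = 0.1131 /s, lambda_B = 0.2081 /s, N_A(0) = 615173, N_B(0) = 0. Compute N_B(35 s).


N_B(t) = lambda_A * N_A0 / (lambda_B - lambda_A) * [exp(-lambda_A*t) - exp(-lambda_B*t)]
exp(-0.1131*35) = 0.01909173; exp(-0.2081*35) = 6.867776e-04
N_B = 0.1131 * 615173 / (0.2081 - 0.1131) * (0.01909173 - 6.867776e-04)
N_B = 13479

13479


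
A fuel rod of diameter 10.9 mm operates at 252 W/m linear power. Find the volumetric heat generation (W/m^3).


r = D / 2 / 1000 = 10.9 / 2 / 1000 = 0.00545 m
q''' = q' / (pi * r^2)
q''' = 252 / (pi * 0.00545^2)
q''' = 2.7006e+06 W/m^3

2.7006e+06


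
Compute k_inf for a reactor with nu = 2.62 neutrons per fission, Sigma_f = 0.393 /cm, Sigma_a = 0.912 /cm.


k_inf = nu * Sigma_f / Sigma_a
k_inf = 2.62 * 0.393 / 0.912
k_inf = 1.1290

1.1290


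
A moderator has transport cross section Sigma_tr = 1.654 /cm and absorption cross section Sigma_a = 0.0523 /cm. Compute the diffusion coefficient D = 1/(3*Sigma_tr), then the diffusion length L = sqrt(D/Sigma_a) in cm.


D = 1 / (3 * Sigma_tr) = 1 / (3 * 1.654) = 0.2015316 cm
L = sqrt(D / Sigma_a)
L = sqrt(0.2015316 / 0.0523)
L = 1.9630 cm

1.9630


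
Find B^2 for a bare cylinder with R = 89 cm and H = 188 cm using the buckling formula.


B^2 = (2.405/R)^2 + (pi/H)^2
B^2 = (2.405/89)^2 + (pi/188)^2
B^2 = 0.0010095 /cm^2

0.0010095


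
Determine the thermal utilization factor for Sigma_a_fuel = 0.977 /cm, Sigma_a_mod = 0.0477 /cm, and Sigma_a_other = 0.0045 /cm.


f = Sigma_a_fuel / (Sigma_a_fuel + Sigma_a_mod + Sigma_a_other)
f = 0.977 / (0.977 + 0.0477 + 0.0045)
f = 0.94928

0.94928


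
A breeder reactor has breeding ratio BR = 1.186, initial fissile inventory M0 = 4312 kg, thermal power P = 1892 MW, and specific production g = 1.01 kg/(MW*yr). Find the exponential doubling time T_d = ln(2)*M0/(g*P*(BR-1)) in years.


Breeding gain G = BR - 1 = 1.186 - 1 = 0.186
Fissile production rate = g * P * G = 1.01 * 1892 * 0.186 = 355.43112 kg/yr
T_d = ln(2) * M0 / (g * P * G)
T_d = ln(2) * 4312 / 355.43112 = 8.4091 yr

8.4091


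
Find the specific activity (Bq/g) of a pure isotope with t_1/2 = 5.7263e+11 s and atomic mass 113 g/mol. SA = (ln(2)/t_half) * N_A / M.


lambda = ln(2) / t_half = ln(2) / 5.7263e+11 = 1.210463e-12 /s
SA = lambda * N_A / M
SA = 1.210463e-12 * 6.022e23 / 113
SA = 6.4508e+09 Bq/g

6.4508e+09


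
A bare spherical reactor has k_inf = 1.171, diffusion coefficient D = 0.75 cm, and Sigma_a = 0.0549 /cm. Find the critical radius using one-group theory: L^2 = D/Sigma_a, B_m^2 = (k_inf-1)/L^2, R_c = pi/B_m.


L^2 = D / Sigma_a = 0.75 / 0.0549 = 13.66120 cm^2
B_m^2 = (k_inf - 1) / L^2 = (1.171 - 1) / 13.66120 = 0.01251720 /cm^2
For a bare sphere: B_g = pi/R, so R_c = pi / sqrt(B_m^2)
R_c = pi / sqrt(0.01251720) = 28.080 cm

28.080


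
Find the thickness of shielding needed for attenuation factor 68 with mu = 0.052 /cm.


x = ln(factor) / mu
x = ln(68) / 0.052
x = 81.144 cm

81.144


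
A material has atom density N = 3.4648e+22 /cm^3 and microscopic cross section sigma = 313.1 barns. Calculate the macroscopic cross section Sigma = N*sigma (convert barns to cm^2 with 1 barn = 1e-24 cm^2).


Sigma = N * sigma_barns * 1e-24
Sigma = 3.4648e+22 * 313.1 * 1e-24
Sigma = 10.848 /cm

10.848


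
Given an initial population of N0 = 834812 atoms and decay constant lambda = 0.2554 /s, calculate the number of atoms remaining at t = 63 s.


N = N0 * exp(-lambda * t)
N = 834812 * exp(-0.2554 * 63)
N = 0.085843

0.085843


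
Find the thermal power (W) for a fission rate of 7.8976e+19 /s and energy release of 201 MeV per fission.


P = fission_rate * E_MeV * 1.602e-13
P = 7.8976e+19 * 201 * 1.602e-13
P = 2.5430e+09 W

2.5430e+09


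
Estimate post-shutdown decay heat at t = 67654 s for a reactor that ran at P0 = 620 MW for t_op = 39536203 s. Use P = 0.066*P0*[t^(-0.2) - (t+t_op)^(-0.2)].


P/P0 = 0.066 * [t^(-0.2) - (t + t_op)^(-0.2)]
P/P0 = 0.066 * [67654^(-0.2) - (67654 + 39536203)^(-0.2)]
P/P0 = 0.066 * [0.1081288 - 0.03023100] = 0.005141255
P = 620 * 0.005141255 = 3.1876 MW

3.1876


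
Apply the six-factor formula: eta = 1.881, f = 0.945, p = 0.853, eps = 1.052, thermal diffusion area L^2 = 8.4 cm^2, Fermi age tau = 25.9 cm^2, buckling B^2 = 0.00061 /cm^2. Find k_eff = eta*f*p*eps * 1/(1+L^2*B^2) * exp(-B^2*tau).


k_inf = eta*f*p*eps = 1.881*0.945*0.853*1.052 = 1.595091
P_TNL = 1/(1 + L^2*B^2) = 1/(1 + 8.4*0.00061) = 0.9949021
P_FNL = exp(-B^2*tau) = exp(-0.00061*25.9) = 0.9843251
k_eff = k_inf * P_TNL * P_FNL = 1.595091 * 0.9949021 * 0.9843251
k_eff = 1.5621

1.5621


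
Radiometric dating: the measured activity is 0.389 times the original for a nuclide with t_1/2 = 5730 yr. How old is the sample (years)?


lambda = ln(2) / t_half = ln(2) / 5730 = 1.209681e-04 /yr
t = -ln(A/A0) / lambda
t = -ln(0.389) / 1.209681e-04
t = 7805.2 yr

7805.2


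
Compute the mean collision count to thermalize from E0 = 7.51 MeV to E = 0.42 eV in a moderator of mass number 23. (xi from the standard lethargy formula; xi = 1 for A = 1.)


xi = 1 + (A-1)^2/(2A)*ln((A-1)/(A+1)) = 0.08448899 (for A = 23)
n = ln(E0/E) / xi
n = ln(7.51e6 / 0.42) / 0.08448899
n = ln(1.788095e+07) / 0.08448899 = 197.65

197.65


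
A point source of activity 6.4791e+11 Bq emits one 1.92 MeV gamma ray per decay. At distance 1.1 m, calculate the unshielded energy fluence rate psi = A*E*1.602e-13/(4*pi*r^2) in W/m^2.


psi = A * E * 1.602e-13 / (4*pi*r^2)
psi = 6.4791e+11 * 1.92 * 1.602e-13 / (4*pi*1.1^2)
psi = 0.013106 W/m^2

0.013106


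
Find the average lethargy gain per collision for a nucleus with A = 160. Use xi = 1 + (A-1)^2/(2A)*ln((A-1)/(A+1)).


xi = 1 + (A-1)^2/(2A) * ln((A-1)/(A+1))
xi = 1 + (160-1)^2/(2*160) * ln((160-1)/(160 +1))
xi = 0.012448

0.012448


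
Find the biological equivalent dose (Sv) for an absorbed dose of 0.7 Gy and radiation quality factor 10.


H = D * Q
H = 0.7 * 10
H = 7.0000 Sv

7.0000


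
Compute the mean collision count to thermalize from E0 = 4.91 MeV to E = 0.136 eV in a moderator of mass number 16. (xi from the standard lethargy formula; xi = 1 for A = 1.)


xi = 1 + (A-1)^2/(2A)*ln((A-1)/(A+1)) = 0.1199467 (for A = 16)
n = ln(E0/E) / xi
n = ln(4.91e6 / 0.136) / 0.1199467
n = ln(3.610294e+07) / 0.1199467 = 145.08

145.08


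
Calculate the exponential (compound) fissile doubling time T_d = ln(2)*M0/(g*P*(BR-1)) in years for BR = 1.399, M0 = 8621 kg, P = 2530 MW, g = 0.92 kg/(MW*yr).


Breeding gain G = BR - 1 = 1.399 - 1 = 0.399
Fissile production rate = g * P * G = 0.92 * 2530 * 0.399 = 928.7124 kg/yr
T_d = ln(2) * M0 / (g * P * G)
T_d = ln(2) * 8621 / 928.7124 = 6.4343 yr

6.4343


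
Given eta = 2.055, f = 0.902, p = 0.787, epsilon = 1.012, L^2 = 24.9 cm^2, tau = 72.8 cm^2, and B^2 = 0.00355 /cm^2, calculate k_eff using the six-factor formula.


k_inf = eta*f*p*eps = 2.055*0.902*0.787*1.012 = 1.476297
P_TNL = 1/(1 + L^2*B^2) = 1/(1 + 24.9*0.00355) = 0.9187841
P_FNL = exp(-B^2*tau) = exp(-0.00355*72.8) = 0.7722554
k_eff = k_inf * P_TNL * P_FNL = 1.476297 * 0.9187841 * 0.7722554
k_eff = 1.0475

1.0475


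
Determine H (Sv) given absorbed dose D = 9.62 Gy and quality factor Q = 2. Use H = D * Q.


H = D * Q
H = 9.62 * 2
H = 19.240 Sv

19.240


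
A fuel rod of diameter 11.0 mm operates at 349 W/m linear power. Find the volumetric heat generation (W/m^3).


r = D / 2 / 1000 = 11.0 / 2 / 1000 = 0.0055 m
q''' = q' / (pi * r^2)
q''' = 349 / (pi * 0.0055^2)
q''' = 3.6724e+06 W/m^3

3.6724e+06


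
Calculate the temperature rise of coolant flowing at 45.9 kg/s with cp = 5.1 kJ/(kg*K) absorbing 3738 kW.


dT = Q / (m_dot * cp)
dT = 3738 / (45.9 * 5.1)
dT = 15.968 C

15.968


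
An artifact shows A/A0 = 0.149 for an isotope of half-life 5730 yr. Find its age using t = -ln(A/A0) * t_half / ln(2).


lambda = ln(2) / t_half = ln(2) / 5730 = 1.209681e-04 /yr
t = -ln(A/A0) / lambda
t = -ln(0.149) / 1.209681e-04
t = 15738 yr

15738


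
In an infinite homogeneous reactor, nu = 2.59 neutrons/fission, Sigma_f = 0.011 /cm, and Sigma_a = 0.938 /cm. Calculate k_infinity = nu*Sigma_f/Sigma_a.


k_inf = nu * Sigma_f / Sigma_a
k_inf = 2.59 * 0.011 / 0.938
k_inf = 0.030373

0.030373


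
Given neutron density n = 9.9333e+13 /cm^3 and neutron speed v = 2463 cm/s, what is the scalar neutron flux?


phi = n * v
phi = 9.9333e+13 * 2463
phi = 2.4466e+17 /cm^2/s

2.4466e+17


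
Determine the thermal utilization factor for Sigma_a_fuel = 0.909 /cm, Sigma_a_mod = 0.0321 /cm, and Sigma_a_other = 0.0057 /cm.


f = Sigma_a_fuel / (Sigma_a_fuel + Sigma_a_mod + Sigma_a_other)
f = 0.909 / (0.909 + 0.0321 + 0.0057)
f = 0.96008

0.96008


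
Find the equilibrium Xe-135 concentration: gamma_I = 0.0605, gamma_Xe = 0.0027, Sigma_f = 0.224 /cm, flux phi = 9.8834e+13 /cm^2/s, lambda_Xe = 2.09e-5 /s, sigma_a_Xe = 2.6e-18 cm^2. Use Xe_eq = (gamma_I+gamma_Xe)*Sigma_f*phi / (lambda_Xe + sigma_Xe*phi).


Xe_eq = (gamma_I + gamma_Xe) * Sigma_f * phi / (lambda_Xe + sigma_Xe * phi)
Numerator = (0.0605 + 0.0027) * 0.224 * 9.8834e+13 = 1.399173e+12
Denominator = 2.09e-5 + 2.6e-18 * 9.8834e+13 = 2.778684e-04
Xe_eq = 1.399173e+12 / 2.778684e-04 = 5.0354e+15 /cm^3

5.0354e+15


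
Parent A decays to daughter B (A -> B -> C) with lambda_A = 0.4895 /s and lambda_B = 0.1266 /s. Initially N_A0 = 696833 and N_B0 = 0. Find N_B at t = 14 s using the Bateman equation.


N_B(t) = lambda_A * N_A0 / (lambda_B - lambda_A) * [exp(-lambda_A*t) - exp(-lambda_B*t)]
exp(-0.4895*14) = 0.001056282; exp(-0.1266*14) = 0.1699247
N_B = 0.4895 * 696833 / (0.1266 - 0.4895) * (0.001056282 - 0.1699247)
N_B = 158724

158724


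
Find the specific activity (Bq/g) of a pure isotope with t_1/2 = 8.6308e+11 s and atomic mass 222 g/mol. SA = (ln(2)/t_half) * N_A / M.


lambda = ln(2) / t_half = ln(2) / 8.6308e+11 = 8.031088e-13 /s
SA = lambda * N_A / M
SA = 8.031088e-13 * 6.022e23 / 222
SA = 2.1785e+09 Bq/g

2.1785e+09


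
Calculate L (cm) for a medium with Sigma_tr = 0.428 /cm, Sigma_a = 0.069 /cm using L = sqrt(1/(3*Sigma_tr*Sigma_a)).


D = 1 / (3 * Sigma_tr) = 1 / (3 * 0.428) = 0.7788162 cm
L = sqrt(D / Sigma_a)
L = sqrt(0.7788162 / 0.069)
L = 3.3596 cm

3.3596


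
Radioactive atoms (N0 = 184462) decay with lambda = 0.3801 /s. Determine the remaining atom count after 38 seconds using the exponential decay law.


N = N0 * exp(-lambda * t)
N = 184462 * exp(-0.3801 * 38)
N = 0.098411

0.098411


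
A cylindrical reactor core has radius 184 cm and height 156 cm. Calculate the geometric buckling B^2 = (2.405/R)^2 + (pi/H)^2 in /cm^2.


B^2 = (2.405/R)^2 + (pi/H)^2
B^2 = (2.405/184)^2 + (pi/156)^2
B^2 = 5.7640e-04 /cm^2

5.7640e-04


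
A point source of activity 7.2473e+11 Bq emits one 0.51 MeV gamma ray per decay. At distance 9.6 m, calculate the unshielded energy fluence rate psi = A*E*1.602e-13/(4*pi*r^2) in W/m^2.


psi = A * E * 1.602e-13 / (4*pi*r^2)
psi = 7.2473e+11 * 0.51 * 1.602e-13 / (4*pi*9.6^2)
psi = 5.1128e-05 W/m^2

5.1128e-05


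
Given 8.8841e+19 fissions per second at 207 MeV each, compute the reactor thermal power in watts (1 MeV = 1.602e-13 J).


P = fission_rate * E_MeV * 1.602e-13
P = 8.8841e+19 * 207 * 1.602e-13
P = 2.9461e+09 W

2.9461e+09


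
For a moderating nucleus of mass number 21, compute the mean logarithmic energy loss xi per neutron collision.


xi = 1 + (A-1)^2/(2A) * ln((A-1)/(A+1))
xi = 1 + (21-1)^2/(2*21) * ln((21-1)/(21 +1))
xi = 0.092284

0.092284


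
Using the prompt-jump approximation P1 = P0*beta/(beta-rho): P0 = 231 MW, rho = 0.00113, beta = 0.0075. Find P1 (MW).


P1/P0 = beta / (beta - rho)
P1/P0 = 0.0075 / (0.0075 - 0.00113) = 1.177394
P1 = 231 * 1.177394 = 271.98 MW

271.98


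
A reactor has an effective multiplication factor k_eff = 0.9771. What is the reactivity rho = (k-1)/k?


rho = (k_eff - 1) / k_eff
rho = (0.9771 - 1) / 0.9771
rho = -0.023437

-0.023437


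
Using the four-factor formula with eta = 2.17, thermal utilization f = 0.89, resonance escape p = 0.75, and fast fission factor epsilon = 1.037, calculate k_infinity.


k_inf = eta * f * p * epsilon
k_inf = 2.17 * 0.89 * 0.75 * 1.037
k_inf = 1.5021

1.5021


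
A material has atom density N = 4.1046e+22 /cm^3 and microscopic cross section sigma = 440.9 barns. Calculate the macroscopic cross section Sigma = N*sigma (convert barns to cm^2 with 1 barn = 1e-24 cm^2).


Sigma = N * sigma_barns * 1e-24
Sigma = 4.1046e+22 * 440.9 * 1e-24
Sigma = 18.097 /cm

18.097


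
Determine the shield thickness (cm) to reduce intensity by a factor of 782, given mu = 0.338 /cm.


x = ln(factor) / mu
x = ln(782) / 0.338
x = 19.710 cm

19.710


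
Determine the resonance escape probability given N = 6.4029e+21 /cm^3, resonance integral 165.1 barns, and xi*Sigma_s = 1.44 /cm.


p = exp(-N * I * 1e-24 / (xi*Sigma_s))
p = exp(-6.4029e+21 * 165.1 * 1e-24 / 1.44)
p = 0.47993

0.47993


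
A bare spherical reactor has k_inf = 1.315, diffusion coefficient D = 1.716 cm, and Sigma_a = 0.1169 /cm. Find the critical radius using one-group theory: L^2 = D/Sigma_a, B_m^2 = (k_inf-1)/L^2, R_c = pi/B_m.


L^2 = D / Sigma_a = 1.716 / 0.1169 = 14.67921 cm^2
B_m^2 = (k_inf - 1) / L^2 = (1.315 - 1) / 14.67921 = 0.02145892 /cm^2
For a bare sphere: B_g = pi/R, so R_c = pi / sqrt(B_m^2)
R_c = pi / sqrt(0.02145892) = 21.446 cm

21.446


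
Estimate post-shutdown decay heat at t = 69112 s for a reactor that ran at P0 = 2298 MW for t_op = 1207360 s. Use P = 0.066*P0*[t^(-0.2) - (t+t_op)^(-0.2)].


P/P0 = 0.066 * [t^(-0.2) - (t + t_op)^(-0.2)]
P/P0 = 0.066 * [69112^(-0.2) - (69112 + 1207360)^(-0.2)]
P/P0 = 0.066 * [0.1076687 - 0.06008938] = 0.003140235
P = 2298 * 0.003140235 = 7.2163 MW

7.2163


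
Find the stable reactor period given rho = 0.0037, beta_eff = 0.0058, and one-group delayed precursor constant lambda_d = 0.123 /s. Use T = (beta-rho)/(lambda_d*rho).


T = (beta - rho) / (lambda_d * rho)
T = (0.0058 - 0.0037) / (0.123 * 0.0037)
T = 4.6144 s

4.6144


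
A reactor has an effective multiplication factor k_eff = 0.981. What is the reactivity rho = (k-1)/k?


rho = (k_eff - 1) / k_eff
rho = (0.981 - 1) / 0.981
rho = -0.019368

-0.019368


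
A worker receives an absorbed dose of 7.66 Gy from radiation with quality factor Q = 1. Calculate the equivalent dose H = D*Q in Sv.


H = D * Q
H = 7.66 * 1
H = 7.6600 Sv

7.6600


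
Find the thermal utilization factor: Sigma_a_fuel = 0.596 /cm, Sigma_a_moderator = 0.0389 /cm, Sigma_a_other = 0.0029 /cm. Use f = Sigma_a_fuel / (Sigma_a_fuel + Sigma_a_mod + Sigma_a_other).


f = Sigma_a_fuel / (Sigma_a_fuel + Sigma_a_mod + Sigma_a_other)
f = 0.596 / (0.596 + 0.0389 + 0.0029)
f = 0.93446

0.93446


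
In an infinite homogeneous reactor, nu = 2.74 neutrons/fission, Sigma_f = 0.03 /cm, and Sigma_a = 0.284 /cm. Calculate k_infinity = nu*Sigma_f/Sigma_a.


k_inf = nu * Sigma_f / Sigma_a
k_inf = 2.74 * 0.03 / 0.284
k_inf = 0.28944

0.28944


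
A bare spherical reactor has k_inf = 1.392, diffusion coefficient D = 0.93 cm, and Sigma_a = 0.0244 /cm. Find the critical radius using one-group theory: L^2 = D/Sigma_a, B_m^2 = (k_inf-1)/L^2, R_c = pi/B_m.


L^2 = D / Sigma_a = 0.93 / 0.0244 = 38.11475 cm^2
B_m^2 = (k_inf - 1) / L^2 = (1.392 - 1) / 38.11475 = 0.01028473 /cm^2
For a bare sphere: B_g = pi/R, so R_c = pi / sqrt(B_m^2)
R_c = pi / sqrt(0.01028473) = 30.978 cm

30.978


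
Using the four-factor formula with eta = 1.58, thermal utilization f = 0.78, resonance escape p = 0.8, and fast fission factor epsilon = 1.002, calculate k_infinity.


k_inf = eta * f * p * epsilon
k_inf = 1.58 * 0.78 * 0.8 * 1.002
k_inf = 0.98789

0.98789


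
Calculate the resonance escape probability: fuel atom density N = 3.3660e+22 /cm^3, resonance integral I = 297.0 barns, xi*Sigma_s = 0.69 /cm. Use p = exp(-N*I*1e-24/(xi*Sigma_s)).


p = exp(-N * I * 1e-24 / (xi*Sigma_s))
p = exp(-3.3660e+22 * 297.0 * 1e-24 / 0.69)
p = 5.1021e-07

5.1021e-07


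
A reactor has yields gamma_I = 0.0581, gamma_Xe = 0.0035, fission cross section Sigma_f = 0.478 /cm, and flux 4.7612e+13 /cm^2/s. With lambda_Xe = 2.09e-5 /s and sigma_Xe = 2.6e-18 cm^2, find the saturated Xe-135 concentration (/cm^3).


Xe_eq = (gamma_I + gamma_Xe) * Sigma_f * phi / (lambda_Xe + sigma_Xe * phi)
Numerator = (0.0581 + 0.0035) * 0.478 * 4.7612e+13 = 1.401926e+12
Denominator = 2.09e-5 + 2.6e-18 * 4.7612e+13 = 1.446912e-04
Xe_eq = 1.401926e+12 / 1.446912e-04 = 9.6891e+15 /cm^3

9.6891e+15


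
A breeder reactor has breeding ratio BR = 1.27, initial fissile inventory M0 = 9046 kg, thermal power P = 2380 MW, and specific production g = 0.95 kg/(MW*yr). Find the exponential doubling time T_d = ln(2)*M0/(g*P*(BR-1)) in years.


Breeding gain G = BR - 1 = 1.27 - 1 = 0.27
Fissile production rate = g * P * G = 0.95 * 2380 * 0.27 = 610.47 kg/yr
T_d = ln(2) * M0 / (g * P * G)
T_d = ln(2) * 9046 / 610.47 = 10.271 yr

10.271


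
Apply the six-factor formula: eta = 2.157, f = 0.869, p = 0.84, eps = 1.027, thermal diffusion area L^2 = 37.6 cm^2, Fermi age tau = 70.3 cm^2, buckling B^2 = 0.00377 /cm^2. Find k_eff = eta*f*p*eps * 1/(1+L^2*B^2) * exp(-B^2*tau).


k_inf = eta*f*p*eps = 2.157*0.869*0.84*1.027 = 1.617036
P_TNL = 1/(1 + L^2*B^2) = 1/(1 + 37.6*0.00377) = 0.8758469
P_FNL = exp(-B^2*tau) = exp(-0.00377*70.3) = 0.7671822
k_eff = k_inf * P_TNL * P_FNL = 1.617036 * 0.8758469 * 0.7671822
k_eff = 1.0865

1.0865


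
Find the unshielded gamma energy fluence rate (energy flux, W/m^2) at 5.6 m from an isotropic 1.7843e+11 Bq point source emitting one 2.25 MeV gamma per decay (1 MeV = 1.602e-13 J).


psi = A * E * 1.602e-13 / (4*pi*r^2)
psi = 1.7843e+11 * 2.25 * 1.602e-13 / (4*pi*5.6^2)
psi = 1.6320e-04 W/m^2

1.6320e-04


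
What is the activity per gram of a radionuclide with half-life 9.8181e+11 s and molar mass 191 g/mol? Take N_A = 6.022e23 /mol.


lambda = ln(2) / t_half = ln(2) / 9.8181e+11 = 7.059891e-13 /s
SA = lambda * N_A / M
SA = 7.059891e-13 * 6.022e23 / 191
SA = 2.2259e+09 Bq/g

2.2259e+09


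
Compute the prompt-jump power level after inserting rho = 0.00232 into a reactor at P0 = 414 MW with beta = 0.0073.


P1/P0 = beta / (beta - rho)
P1/P0 = 0.0073 / (0.0073 - 0.00232) = 1.465863
P1 = 414 * 1.465863 = 606.87 MW

606.87


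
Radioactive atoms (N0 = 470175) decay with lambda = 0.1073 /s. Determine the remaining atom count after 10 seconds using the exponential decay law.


N = N0 * exp(-lambda * t)
N = 470175 * exp(-0.1073 * 10)
N = 160791

160791


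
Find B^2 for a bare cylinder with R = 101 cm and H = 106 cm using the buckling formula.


B^2 = (2.405/R)^2 + (pi/H)^2
B^2 = (2.405/101)^2 + (pi/106)^2
B^2 = 0.0014454 /cm^2

0.0014454


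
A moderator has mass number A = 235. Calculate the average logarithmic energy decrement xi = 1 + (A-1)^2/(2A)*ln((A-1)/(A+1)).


xi = 1 + (A-1)^2/(2A) * ln((A-1)/(A+1))
xi = 1 + (235-1)^2/(2*235) * ln((235-1)/(235 +1))
xi = 0.0084865

0.0084865


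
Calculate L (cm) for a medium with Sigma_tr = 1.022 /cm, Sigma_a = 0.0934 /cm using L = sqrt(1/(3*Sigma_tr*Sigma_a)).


D = 1 / (3 * Sigma_tr) = 1 / (3 * 1.022) = 0.3261579 cm
L = sqrt(D / Sigma_a)
L = sqrt(0.3261579 / 0.0934)
L = 1.8687 cm

1.8687


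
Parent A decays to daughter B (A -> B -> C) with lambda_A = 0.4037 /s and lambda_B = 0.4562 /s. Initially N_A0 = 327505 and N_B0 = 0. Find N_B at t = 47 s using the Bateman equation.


N_B(t) = lambda_A * N_A0 / (lambda_B - lambda_A) * [exp(-lambda_A*t) - exp(-lambda_B*t)]
exp(-0.4037*47) = 5.750954e-09; exp(-0.4562*47) = 4.876613e-10
N_B = 0.4037 * 327505 / (0.4562 - 0.4037) * (5.750954e-09 - 4.876613e-10)
N_B = 0.013255

0.013255


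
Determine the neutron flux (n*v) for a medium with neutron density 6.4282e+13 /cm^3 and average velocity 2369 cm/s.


phi = n * v
phi = 6.4282e+13 * 2369
phi = 1.5228e+17 /cm^2/s

1.5228e+17


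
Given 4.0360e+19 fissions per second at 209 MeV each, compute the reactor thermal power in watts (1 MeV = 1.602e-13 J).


P = fission_rate * E_MeV * 1.602e-13
P = 4.0360e+19 * 209 * 1.602e-13
P = 1.3513e+09 W

1.3513e+09


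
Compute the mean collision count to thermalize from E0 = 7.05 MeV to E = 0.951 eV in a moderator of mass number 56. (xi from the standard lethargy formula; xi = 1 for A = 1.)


xi = 1 + (A-1)^2/(2A)*ln((A-1)/(A+1)) = 0.03529286 (for A = 56)
n = ln(E0/E) / xi
n = ln(7.05e6 / 0.951) / 0.03529286
n = ln(7.413249e+06) / 0.03529286 = 448.21

448.21


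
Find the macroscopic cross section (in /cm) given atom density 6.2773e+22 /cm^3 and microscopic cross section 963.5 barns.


Sigma = N * sigma_barns * 1e-24
Sigma = 6.2773e+22 * 963.5 * 1e-24
Sigma = 60.482 /cm

60.482


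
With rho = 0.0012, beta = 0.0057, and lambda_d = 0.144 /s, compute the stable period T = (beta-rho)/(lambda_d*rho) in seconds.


T = (beta - rho) / (lambda_d * rho)
T = (0.0057 - 0.0012) / (0.144 * 0.0012)
T = 26.042 s

26.042


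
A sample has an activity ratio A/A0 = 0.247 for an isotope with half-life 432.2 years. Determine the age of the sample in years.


lambda = ln(2) / t_half = ln(2) / 432.2 = 0.001603765 /yr
t = -ln(A/A0) / lambda
t = -ln(0.247) / 0.001603765
t = 871.93 yr

871.93


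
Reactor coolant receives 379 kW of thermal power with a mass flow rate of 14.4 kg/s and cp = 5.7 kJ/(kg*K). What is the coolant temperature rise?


dT = Q / (m_dot * cp)
dT = 379 / (14.4 * 5.7)
dT = 4.6174 C

4.6174


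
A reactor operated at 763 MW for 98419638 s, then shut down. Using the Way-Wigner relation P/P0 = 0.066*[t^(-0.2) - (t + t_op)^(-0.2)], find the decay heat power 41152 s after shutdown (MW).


P/P0 = 0.066 * [t^(-0.2) - (t + t_op)^(-0.2)]
P/P0 = 0.066 * [41152^(-0.2) - (41152 + 98419638)^(-0.2)]
P/P0 = 0.066 * [0.1194323 - 0.02519691] = 0.006219536
P = 763 * 0.006219536 = 4.7455 MW

4.7455


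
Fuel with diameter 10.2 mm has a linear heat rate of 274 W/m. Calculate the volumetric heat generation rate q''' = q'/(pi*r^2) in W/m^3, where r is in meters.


r = D / 2 / 1000 = 10.2 / 2 / 1000 = 0.0051 m
q''' = q' / (pi * r^2)
q''' = 274 / (pi * 0.0051^2)
q''' = 3.3532e+06 W/m^3

3.3532e+06


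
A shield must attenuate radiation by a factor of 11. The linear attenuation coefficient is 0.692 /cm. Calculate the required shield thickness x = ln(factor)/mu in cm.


x = ln(factor) / mu
x = ln(11) / 0.692
x = 3.4652 cm

3.4652


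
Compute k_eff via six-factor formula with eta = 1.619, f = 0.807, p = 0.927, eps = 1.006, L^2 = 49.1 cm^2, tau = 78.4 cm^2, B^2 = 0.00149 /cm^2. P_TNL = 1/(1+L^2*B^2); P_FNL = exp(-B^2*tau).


k_inf = eta*f*p*eps = 1.619*0.807*0.927*1.006 = 1.218423
P_TNL = 1/(1 + L^2*B^2) = 1/(1 + 49.1*0.00149) = 0.9318284
P_FNL = exp(-B^2*tau) = exp(-0.00149*78.4) = 0.8897489
k_eff = k_inf * P_TNL * P_FNL = 1.218423 * 0.9318284 * 0.8897489
k_eff = 1.0102

1.0102


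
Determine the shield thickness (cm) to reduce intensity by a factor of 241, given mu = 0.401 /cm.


x = ln(factor) / mu
x = ln(241) / 0.401
x = 13.678 cm

13.678


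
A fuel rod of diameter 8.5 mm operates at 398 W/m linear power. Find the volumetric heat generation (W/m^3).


r = D / 2 / 1000 = 8.5 / 2 / 1000 = 0.00425 m
q''' = q' / (pi * r^2)
q''' = 398 / (pi * 0.00425^2)
q''' = 7.0138e+06 W/m^3

7.0138e+06


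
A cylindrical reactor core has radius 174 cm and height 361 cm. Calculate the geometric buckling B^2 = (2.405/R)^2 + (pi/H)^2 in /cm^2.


B^2 = (2.405/R)^2 + (pi/H)^2
B^2 = (2.405/174)^2 + (pi/361)^2
B^2 = 2.6678e-04 /cm^2

2.6678e-04


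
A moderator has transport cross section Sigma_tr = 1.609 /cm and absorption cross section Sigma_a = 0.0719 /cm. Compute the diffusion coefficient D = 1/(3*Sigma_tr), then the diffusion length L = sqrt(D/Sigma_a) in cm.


D = 1 / (3 * Sigma_tr) = 1 / (3 * 1.609) = 0.2071680 cm
L = sqrt(D / Sigma_a)
L = sqrt(0.2071680 / 0.0719)
L = 1.6974 cm

1.6974


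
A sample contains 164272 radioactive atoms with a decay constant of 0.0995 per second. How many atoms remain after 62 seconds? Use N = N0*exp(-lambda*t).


N = N0 * exp(-lambda * t)
N = 164272 * exp(-0.0995 * 62)
N = 343.88

343.88


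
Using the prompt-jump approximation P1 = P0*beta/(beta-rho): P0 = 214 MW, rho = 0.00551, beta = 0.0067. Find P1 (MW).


P1/P0 = beta / (beta - rho)
P1/P0 = 0.0067 / (0.0067 - 0.00551) = 5.630252
P1 = 214 * 5.630252 = 1204.9 MW

1204.9


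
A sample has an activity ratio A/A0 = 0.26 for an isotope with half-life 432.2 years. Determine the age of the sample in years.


lambda = ln(2) / t_half = ln(2) / 432.2 = 0.001603765 /yr
t = -ln(A/A0) / lambda
t = -ln(0.26) / 0.001603765
t = 839.94 yr

839.94


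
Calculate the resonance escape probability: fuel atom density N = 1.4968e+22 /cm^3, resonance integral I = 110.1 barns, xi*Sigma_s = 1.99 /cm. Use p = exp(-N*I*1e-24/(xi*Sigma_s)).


p = exp(-N * I * 1e-24 / (xi*Sigma_s))
p = exp(-1.4968e+22 * 110.1 * 1e-24 / 1.99)
p = 0.43687

0.43687


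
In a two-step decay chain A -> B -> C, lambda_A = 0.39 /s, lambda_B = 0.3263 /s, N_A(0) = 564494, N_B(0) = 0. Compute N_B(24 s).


N_B(t) = lambda_A * N_A0 / (lambda_B - lambda_A) * [exp(-lambda_A*t) - exp(-lambda_B*t)]
exp(-0.39*24) = 8.610010e-05; exp(-0.3263*24) = 3.971486e-04
N_B = 0.39 * 564494 / (0.3263 - 0.39) * (8.610010e-05 - 3.971486e-04)
N_B = 1075.0

1075.0


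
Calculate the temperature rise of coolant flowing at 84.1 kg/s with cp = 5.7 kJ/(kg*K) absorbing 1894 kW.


dT = Q / (m_dot * cp)
dT = 1894 / (84.1 * 5.7)
dT = 3.9510 C

3.9510


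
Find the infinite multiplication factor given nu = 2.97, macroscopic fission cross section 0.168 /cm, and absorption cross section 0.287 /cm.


k_inf = nu * Sigma_f / Sigma_a
k_inf = 2.97 * 0.168 / 0.287
k_inf = 1.7385

1.7385


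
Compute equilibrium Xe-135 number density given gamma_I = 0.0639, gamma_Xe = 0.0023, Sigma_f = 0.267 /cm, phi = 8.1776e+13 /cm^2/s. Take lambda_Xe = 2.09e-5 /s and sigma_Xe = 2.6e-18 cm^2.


Xe_eq = (gamma_I + gamma_Xe) * Sigma_f * phi / (lambda_Xe + sigma_Xe * phi)
Numerator = (0.0639 + 0.0023) * 0.267 * 8.1776e+13 = 1.445424e+12
Denominator = 2.09e-5 + 2.6e-18 * 8.1776e+13 = 2.335176e-04
Xe_eq = 1.445424e+12 / 2.335176e-04 = 6.1898e+15 /cm^3

6.1898e+15


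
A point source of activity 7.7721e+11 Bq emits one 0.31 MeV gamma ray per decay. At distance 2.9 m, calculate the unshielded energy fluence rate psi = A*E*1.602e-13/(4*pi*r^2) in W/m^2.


psi = A * E * 1.602e-13 / (4*pi*r^2)
psi = 7.7721e+11 * 0.31 * 1.602e-13 / (4*pi*2.9^2)
psi = 3.6522e-04 W/m^2

3.6522e-04


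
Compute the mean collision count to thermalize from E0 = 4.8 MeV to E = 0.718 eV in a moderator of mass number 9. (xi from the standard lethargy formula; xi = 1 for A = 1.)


xi = 1 + (A-1)^2/(2A)*ln((A-1)/(A+1)) = 0.2066007 (for A = 9)
n = ln(E0/E) / xi
n = ln(4.8e6 / 0.718) / 0.2066007
n = ln(6.685237e+06) / 0.2066007 = 76.067

76.067


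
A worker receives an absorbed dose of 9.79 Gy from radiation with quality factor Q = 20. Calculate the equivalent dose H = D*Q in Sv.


H = D * Q
H = 9.79 * 20
H = 195.80 Sv

195.80


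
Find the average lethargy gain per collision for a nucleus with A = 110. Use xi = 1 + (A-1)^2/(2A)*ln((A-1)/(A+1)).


xi = 1 + (A-1)^2/(2A) * ln((A-1)/(A+1))
xi = 1 + (110-1)^2/(2*110) * ln((110-1)/(110 +1))
xi = 0.018072

0.018072


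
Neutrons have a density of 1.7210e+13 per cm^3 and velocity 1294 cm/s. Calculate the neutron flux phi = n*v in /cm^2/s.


phi = n * v
phi = 1.7210e+13 * 1294
phi = 2.2270e+16 /cm^2/s

2.2270e+16


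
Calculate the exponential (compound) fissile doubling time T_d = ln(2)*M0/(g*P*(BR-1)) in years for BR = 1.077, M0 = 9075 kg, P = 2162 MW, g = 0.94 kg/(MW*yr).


Breeding gain G = BR - 1 = 1.077 - 1 = 0.077
Fissile production rate = g * P * G = 0.94 * 2162 * 0.077 = 156.48556 kg/yr
T_d = ln(2) * M0 / (g * P * G)
T_d = ln(2) * 9075 / 156.48556 = 40.197 yr

40.197


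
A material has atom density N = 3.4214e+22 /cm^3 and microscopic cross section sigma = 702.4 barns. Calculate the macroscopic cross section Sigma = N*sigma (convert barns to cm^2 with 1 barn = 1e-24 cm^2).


Sigma = N * sigma_barns * 1e-24
Sigma = 3.4214e+22 * 702.4 * 1e-24
Sigma = 24.032 /cm

24.032


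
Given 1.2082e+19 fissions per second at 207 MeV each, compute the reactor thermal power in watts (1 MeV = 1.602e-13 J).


P = fission_rate * E_MeV * 1.602e-13
P = 1.2082e+19 * 207 * 1.602e-13
P = 4.0066e+08 W

4.0066e+08


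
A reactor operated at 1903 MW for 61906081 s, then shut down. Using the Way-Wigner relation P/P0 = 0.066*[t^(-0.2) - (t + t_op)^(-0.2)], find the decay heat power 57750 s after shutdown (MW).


P/P0 = 0.066 * [t^(-0.2) - (t + t_op)^(-0.2)]
P/P0 = 0.066 * [57750^(-0.2) - (57750 + 61906081)^(-0.2)]
P/P0 = 0.066 * [0.1116065 - 0.02764218] = 0.005541645
P = 1903 * 0.005541645 = 10.546 MW

10.546


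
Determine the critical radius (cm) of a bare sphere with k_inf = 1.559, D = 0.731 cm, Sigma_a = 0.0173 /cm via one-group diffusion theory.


L^2 = D / Sigma_a = 0.731 / 0.0173 = 42.25434 cm^2
B_m^2 = (k_inf - 1) / L^2 = (1.559 - 1) / 42.25434 = 0.01322941 /cm^2
For a bare sphere: B_g = pi/R, so R_c = pi / sqrt(B_m^2)
R_c = pi / sqrt(0.01322941) = 27.314 cm

27.314


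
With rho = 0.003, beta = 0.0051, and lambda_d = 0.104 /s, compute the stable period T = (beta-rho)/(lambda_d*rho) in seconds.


T = (beta - rho) / (lambda_d * rho)
T = (0.0051 - 0.003) / (0.104 * 0.003)
T = 6.7308 s

6.7308


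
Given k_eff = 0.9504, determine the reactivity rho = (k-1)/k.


rho = (k_eff - 1) / k_eff
rho = (0.9504 - 1) / 0.9504
rho = -0.052189

-0.052189


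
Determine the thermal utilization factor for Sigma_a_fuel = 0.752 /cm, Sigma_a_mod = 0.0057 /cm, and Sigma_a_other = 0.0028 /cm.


f = Sigma_a_fuel / (Sigma_a_fuel + Sigma_a_mod + Sigma_a_other)
f = 0.752 / (0.752 + 0.0057 + 0.0028)
f = 0.98882

0.98882


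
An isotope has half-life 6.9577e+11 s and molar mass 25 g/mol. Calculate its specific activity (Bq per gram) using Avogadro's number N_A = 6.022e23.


lambda = ln(2) / t_half = ln(2) / 6.9577e+11 = 9.962303e-13 /s
SA = lambda * N_A / M
SA = 9.962303e-13 * 6.022e23 / 25
SA = 2.3997e+10 Bq/g

2.3997e+10


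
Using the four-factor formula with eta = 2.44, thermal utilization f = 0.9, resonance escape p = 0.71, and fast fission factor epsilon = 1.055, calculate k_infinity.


k_inf = eta * f * p * epsilon
k_inf = 2.44 * 0.9 * 0.71 * 1.055
k_inf = 1.6449

1.6449


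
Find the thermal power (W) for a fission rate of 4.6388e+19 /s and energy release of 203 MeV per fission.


P = fission_rate * E_MeV * 1.602e-13
P = 4.6388e+19 * 203 * 1.602e-13
P = 1.5086e+09 W

1.5086e+09


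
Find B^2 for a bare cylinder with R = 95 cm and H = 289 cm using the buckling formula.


B^2 = (2.405/R)^2 + (pi/H)^2
B^2 = (2.405/95)^2 + (pi/289)^2
B^2 = 7.5906e-04 /cm^2

7.5906e-04


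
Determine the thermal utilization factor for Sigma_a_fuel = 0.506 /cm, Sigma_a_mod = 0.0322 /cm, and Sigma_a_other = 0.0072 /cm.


f = Sigma_a_fuel / (Sigma_a_fuel + Sigma_a_mod + Sigma_a_other)
f = 0.506 / (0.506 + 0.0322 + 0.0072)
f = 0.92776

0.92776


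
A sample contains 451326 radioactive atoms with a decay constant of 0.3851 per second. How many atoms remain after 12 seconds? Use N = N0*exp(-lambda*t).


N = N0 * exp(-lambda * t)
N = 451326 * exp(-0.3851 * 12)
N = 4441.5

4441.5


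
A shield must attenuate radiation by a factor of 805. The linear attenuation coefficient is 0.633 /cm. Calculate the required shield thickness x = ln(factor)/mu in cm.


x = ln(factor) / mu
x = ln(805) / 0.633
x = 10.570 cm

10.570


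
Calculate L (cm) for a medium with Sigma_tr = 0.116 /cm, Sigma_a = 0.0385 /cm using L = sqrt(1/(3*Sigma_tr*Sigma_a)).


D = 1 / (3 * Sigma_tr) = 1 / (3 * 0.116) = 2.873563 cm
L = sqrt(D / Sigma_a)
L = sqrt(2.873563 / 0.0385)
L = 8.6393 cm

8.6393


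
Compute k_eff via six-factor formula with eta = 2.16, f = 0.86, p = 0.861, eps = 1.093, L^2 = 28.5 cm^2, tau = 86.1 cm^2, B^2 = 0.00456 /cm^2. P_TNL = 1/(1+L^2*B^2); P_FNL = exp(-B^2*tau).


k_inf = eta*f*p*eps = 2.16*0.86*0.861*1.093 = 1.748137
P_TNL = 1/(1 + L^2*B^2) = 1/(1 + 28.5*0.00456) = 0.8849871
P_FNL = exp(-B^2*tau) = exp(-0.00456*86.1) = 0.6752880
k_eff = k_inf * P_TNL * P_FNL = 1.748137 * 0.8849871 * 0.6752880
k_eff = 1.0447

1.0447


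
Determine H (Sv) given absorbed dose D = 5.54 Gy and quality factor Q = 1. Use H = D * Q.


H = D * Q
H = 5.54 * 1
H = 5.5400 Sv

5.5400


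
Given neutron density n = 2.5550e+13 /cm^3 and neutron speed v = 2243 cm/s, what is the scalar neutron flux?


phi = n * v
phi = 2.5550e+13 * 2243
phi = 5.7309e+16 /cm^2/s

5.7309e+16


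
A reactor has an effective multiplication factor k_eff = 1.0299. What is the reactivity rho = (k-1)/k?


rho = (k_eff - 1) / k_eff
rho = (1.0299 - 1) / 1.0299
rho = 0.029032

0.029032


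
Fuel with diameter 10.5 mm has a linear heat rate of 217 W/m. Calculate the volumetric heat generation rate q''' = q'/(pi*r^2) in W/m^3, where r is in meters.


r = D / 2 / 1000 = 10.5 / 2 / 1000 = 0.00525 m
q''' = q' / (pi * r^2)
q''' = 217 / (pi * 0.00525^2)
q''' = 2.5061e+06 W/m^3

2.5061e+06


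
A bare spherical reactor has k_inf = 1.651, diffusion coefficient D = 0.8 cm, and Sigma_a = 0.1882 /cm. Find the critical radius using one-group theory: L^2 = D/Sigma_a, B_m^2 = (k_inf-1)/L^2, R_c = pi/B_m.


L^2 = D / Sigma_a = 0.8 / 0.1882 = 4.250797 cm^2
B_m^2 = (k_inf - 1) / L^2 = (1.651 - 1) / 4.250797 = 0.1531478 /cm^2
For a bare sphere: B_g = pi/R, so R_c = pi / sqrt(B_m^2)
R_c = pi / sqrt(0.1531478) = 8.0278 cm

8.0278


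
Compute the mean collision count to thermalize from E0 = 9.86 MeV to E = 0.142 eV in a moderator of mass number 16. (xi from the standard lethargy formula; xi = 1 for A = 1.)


xi = 1 + (A-1)^2/(2A)*ln((A-1)/(A+1)) = 0.1199467 (for A = 16)
n = ln(E0/E) / xi
n = ln(9.86e6 / 0.142) / 0.1199467
n = ln(6.943662e+07) / 0.1199467 = 150.53

150.53


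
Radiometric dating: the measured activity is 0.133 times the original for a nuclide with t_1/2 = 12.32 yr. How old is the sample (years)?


lambda = ln(2) / t_half = ln(2) / 12.32 = 0.05626195 /yr
t = -ln(A/A0) / lambda
t = -ln(0.133) / 0.05626195
t = 35.857 yr

35.857


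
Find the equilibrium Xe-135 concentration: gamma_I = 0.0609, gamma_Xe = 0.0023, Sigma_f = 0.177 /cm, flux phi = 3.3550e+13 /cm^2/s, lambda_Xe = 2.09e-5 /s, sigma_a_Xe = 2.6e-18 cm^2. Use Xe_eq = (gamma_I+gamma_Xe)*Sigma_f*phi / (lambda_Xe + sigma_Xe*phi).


Xe_eq = (gamma_I + gamma_Xe) * Sigma_f * phi / (lambda_Xe + sigma_Xe * phi)
Numerator = (0.0609 + 0.0023) * 0.177 * 3.3550e+13 = 3.753037e+11
Denominator = 2.09e-5 + 2.6e-18 * 3.3550e+13 = 1.081300e-04
Xe_eq = 3.753037e+11 / 1.081300e-04 = 3.4709e+15 /cm^3

3.4709e+15


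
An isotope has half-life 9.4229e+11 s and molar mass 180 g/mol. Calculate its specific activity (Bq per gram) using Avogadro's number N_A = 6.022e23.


lambda = ln(2) / t_half = ln(2) / 9.4229e+11 = 7.355986e-13 /s
SA = lambda * N_A / M
SA = 7.355986e-13 * 6.022e23 / 180
SA = 2.4610e+09 Bq/g

2.4610e+09
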